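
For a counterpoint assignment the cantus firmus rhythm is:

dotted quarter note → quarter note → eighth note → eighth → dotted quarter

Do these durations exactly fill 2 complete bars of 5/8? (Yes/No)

One bar of 5/8 = 5 eighth notes, so 2 bars = 10.
Working in eighth notes: dotted quarter note = 3; quarter note = 2; eighth note = 1; eighth = 1; dotted quarter = 3.
Altogether 3 + 2 + 1 + 1 + 3 = 10.
10 equals 10, so the answer is Yes.

Yes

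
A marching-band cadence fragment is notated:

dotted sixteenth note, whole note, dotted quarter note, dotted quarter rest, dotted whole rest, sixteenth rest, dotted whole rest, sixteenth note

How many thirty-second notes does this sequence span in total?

Convert each value to thirty-second notes: dotted sixteenth note = 3; whole note = 32; dotted quarter note = 12; dotted quarter rest = 12; dotted whole rest = 48; sixteenth rest = 2; dotted whole rest = 48; sixteenth note = 2.
Total: 3 + 32 + 12 + 12 + 48 + 2 + 48 + 2 = 159 thirty-second notes.

159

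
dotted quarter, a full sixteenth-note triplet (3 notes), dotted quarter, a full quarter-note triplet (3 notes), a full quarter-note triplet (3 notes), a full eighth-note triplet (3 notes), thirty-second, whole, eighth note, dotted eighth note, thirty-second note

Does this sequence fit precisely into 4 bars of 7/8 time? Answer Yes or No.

One bar of 7/8 = 28 thirty-second notes, so 4 bars = 112.
Express everything in thirty-second notes: dotted quarter = 12; a full sixteenth-note triplet (3 notes) (three triplet sixteenths span one eighth) = 4; dotted quarter = 12; a full quarter-note triplet (3 notes) (three triplet quarters span one half) = 16; a full quarter-note triplet (3 notes) (three triplet quarters span one half) = 16; a full eighth-note triplet (3 notes) (three triplet eighths span one quarter) = 8; thirty-second = 1; whole = 32; eighth note = 4; dotted eighth note = 6; thirty-second note = 1.
Sum: 12 + 4 + 12 + 16 + 16 + 8 + 1 + 32 + 4 + 6 + 1 = 112.
112 equals 112, so the answer is Yes.

Yes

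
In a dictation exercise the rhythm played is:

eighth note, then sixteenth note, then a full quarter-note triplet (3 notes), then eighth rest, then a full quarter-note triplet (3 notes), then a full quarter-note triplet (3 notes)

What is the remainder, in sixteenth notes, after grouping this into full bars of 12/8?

One bar of 12/8 = 24 sixteenth notes.
Each duration in sixteenth notes: eighth note = 2; sixteenth note = 1; a full quarter-note triplet (3 notes) (three triplet quarters span one half) = 8; eighth rest = 2; a full quarter-note triplet (3 notes) (three triplet quarters span one half) = 8; a full quarter-note triplet (3 notes) (three triplet quarters span one half) = 8.
Altogether 2 + 1 + 8 + 2 + 8 + 8 = 29.
29 ÷ 24 = 1 complete bar with 5 sixteenth notes remaining.

5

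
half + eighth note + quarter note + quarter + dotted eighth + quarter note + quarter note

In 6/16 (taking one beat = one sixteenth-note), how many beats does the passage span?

One sixteenth-note beat = 2 thirty-second notes.
Each duration in thirty-second notes: half = 16; eighth note = 4; quarter note = 8; quarter = 8; dotted eighth = 6; quarter note = 8; quarter note = 8.
Total: 16 + 4 + 8 + 8 + 6 + 8 + 8 = 58.
58 ÷ 2 = 29 beats.

29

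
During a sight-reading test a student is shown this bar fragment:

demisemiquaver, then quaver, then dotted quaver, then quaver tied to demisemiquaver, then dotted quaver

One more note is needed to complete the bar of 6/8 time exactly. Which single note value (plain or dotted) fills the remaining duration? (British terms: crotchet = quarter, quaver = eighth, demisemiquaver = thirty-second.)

sixteenth note

The bar of 6/8 = 24 thirty-second notes.
Working in thirty-second notes: demisemiquaver = 1; quaver = 4; dotted quaver = 6; quaver tied to demisemiquaver (quaver + demisemiquaver) = 5; dotted quaver = 6.
Altogether 1 + 4 + 6 + 5 + 6 = 22.
Remaining: 24 − 22 = 2 thirty-second notes, which is a sixteenth note.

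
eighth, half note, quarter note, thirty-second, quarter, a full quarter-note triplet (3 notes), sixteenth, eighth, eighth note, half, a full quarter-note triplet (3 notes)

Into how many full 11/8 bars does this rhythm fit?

One bar of 11/8 = 44 thirty-second notes.
Each duration in thirty-second notes: eighth = 4; half note = 16; quarter note = 8; thirty-second = 1; quarter = 8; a full quarter-note triplet (3 notes) (three triplet quarters span one half) = 16; sixteenth = 2; eighth = 4; eighth note = 4; half = 16; a full quarter-note triplet (3 notes) (three triplet quarters span one half) = 16.
Adding: 4 + 16 + 8 + 1 + 8 + 16 + 2 + 4 + 4 + 16 + 16 = 95.
95 ÷ 44 = 2 complete bars with 7 left over.

2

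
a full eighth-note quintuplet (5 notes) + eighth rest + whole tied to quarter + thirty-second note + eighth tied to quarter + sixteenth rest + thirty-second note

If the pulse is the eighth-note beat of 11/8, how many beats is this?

One eighth-note beat = 4 thirty-second notes.
In thirty-second notes: a full eighth-note quintuplet (5 notes) (five quintuplet eighths span one half) = 16; eighth rest = 4; whole tied to quarter (whole + quarter) = 40; thirty-second note = 1; eighth tied to quarter (eighth + quarter) = 12; sixteenth rest = 2; thirty-second note = 1.
Sum: 16 + 4 + 40 + 1 + 12 + 2 + 1 = 76.
76 ÷ 4 = 19 beats.

19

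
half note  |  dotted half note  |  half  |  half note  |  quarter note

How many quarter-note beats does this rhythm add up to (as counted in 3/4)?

10

One quarter-note beat = 2 eighth notes.
In eighth notes: half note = 4; dotted half note = 6; half = 4; half note = 4; quarter note = 2.
Adding: 4 + 6 + 4 + 4 + 2 = 20.
20 ÷ 2 = 10 beats.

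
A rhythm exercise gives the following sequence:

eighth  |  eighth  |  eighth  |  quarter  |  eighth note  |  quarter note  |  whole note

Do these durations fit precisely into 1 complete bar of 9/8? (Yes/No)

One bar of 9/8 = 9 eighth notes.
Working in eighth notes: eighth = 1; eighth = 1; eighth = 1; quarter = 2; eighth note = 1; quarter note = 2; whole note = 8.
Sum: 1 + 1 + 1 + 2 + 1 + 2 + 8 = 16.
16 exceeds 9, so the answer is No.

No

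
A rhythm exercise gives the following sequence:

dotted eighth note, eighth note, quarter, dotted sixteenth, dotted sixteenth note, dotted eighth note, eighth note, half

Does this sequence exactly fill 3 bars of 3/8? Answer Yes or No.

One bar of 3/8 = 12 thirty-second notes, so 3 bars = 36.
Express everything in thirty-second notes: dotted eighth note = 6; eighth note = 4; quarter = 8; dotted sixteenth = 3; dotted sixteenth note = 3; dotted eighth note = 6; eighth note = 4; half = 16.
Sum: 6 + 4 + 8 + 3 + 3 + 6 + 4 + 16 = 50.
50 exceeds 36, so the answer is No.

No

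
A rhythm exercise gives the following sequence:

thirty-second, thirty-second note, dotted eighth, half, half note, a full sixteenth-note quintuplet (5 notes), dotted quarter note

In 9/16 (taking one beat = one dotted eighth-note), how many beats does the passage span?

10

One dotted eighth-note beat = 6 thirty-second notes.
In thirty-second notes: thirty-second = 1; thirty-second note = 1; dotted eighth = 6; half = 16; half note = 16; a full sixteenth-note quintuplet (5 notes) (five quintuplet sixteenths span one quarter) = 8; dotted quarter note = 12.
Sum: 1 + 1 + 6 + 16 + 16 + 8 + 12 = 60.
60 ÷ 6 = 10 beats.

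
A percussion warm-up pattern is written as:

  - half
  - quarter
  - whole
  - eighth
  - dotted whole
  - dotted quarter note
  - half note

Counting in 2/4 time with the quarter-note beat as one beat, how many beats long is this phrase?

17

One quarter-note beat = 2 eighth notes.
Each duration in eighth notes: half = 4; quarter = 2; whole = 8; eighth = 1; dotted whole = 12; dotted quarter note = 3; half note = 4.
Adding: 4 + 2 + 8 + 1 + 12 + 3 + 4 = 34.
34 ÷ 2 = 17 beats.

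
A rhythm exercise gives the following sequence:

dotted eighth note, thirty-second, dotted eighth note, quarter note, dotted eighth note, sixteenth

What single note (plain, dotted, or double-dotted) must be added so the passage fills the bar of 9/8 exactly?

The bar of 9/8 = 36 thirty-second notes.
Express everything in thirty-second notes: dotted eighth note = 6; thirty-second = 1; dotted eighth note = 6; quarter note = 8; dotted eighth note = 6; sixteenth = 2.
Total: 6 + 1 + 6 + 8 + 6 + 2 = 29.
Remaining: 36 − 29 = 7 thirty-second notes, which is a double-dotted eighth note.

double-dotted eighth note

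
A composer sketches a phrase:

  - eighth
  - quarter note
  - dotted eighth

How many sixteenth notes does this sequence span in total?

Working in sixteenth notes: eighth = 2; quarter note = 4; dotted eighth = 3.
Adding: 2 + 4 + 3 = 9 sixteenth notes.

9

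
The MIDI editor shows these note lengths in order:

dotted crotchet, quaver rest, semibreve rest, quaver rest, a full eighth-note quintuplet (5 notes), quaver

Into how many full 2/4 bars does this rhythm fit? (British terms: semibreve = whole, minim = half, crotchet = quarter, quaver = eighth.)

One bar of 2/4 = 4 eighth notes.
Convert each value to eighth notes: dotted crotchet = 3; quaver rest = 1; semibreve rest = 8; quaver rest = 1; a full eighth-note quintuplet (5 notes) (five quintuplet eighths span one half) = 4; quaver = 1.
Total: 3 + 1 + 8 + 1 + 4 + 1 = 18.
18 ÷ 4 = 4 complete bars with 2 left over.

4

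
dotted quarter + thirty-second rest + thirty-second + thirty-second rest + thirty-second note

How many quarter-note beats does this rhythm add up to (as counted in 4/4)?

One quarter-note beat = 8 thirty-second notes.
Convert each value to thirty-second notes: dotted quarter = 12; thirty-second rest = 1; thirty-second = 1; thirty-second rest = 1; thirty-second note = 1.
Total: 12 + 1 + 1 + 1 + 1 = 16.
16 ÷ 8 = 2 beats.

2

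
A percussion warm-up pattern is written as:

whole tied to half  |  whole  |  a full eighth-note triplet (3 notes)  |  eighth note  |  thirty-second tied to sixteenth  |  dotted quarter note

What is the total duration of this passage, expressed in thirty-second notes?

107

In thirty-second notes: whole tied to half (whole + half) = 48; whole = 32; a full eighth-note triplet (3 notes) (three triplet eighths span one quarter) = 8; eighth note = 4; thirty-second tied to sixteenth (thirty-second + sixteenth) = 3; dotted quarter note = 12.
Total: 48 + 32 + 8 + 4 + 3 + 12 = 107 thirty-second notes.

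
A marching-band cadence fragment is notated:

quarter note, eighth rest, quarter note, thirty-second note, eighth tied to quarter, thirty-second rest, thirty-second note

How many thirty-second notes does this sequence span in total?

Convert each value to thirty-second notes: quarter note = 8; eighth rest = 4; quarter note = 8; thirty-second note = 1; eighth tied to quarter (eighth + quarter) = 12; thirty-second rest = 1; thirty-second note = 1.
Sum: 8 + 4 + 8 + 1 + 12 + 1 + 1 = 35 thirty-second notes.

35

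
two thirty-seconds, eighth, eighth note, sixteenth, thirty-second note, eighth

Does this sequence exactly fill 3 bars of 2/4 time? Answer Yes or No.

One bar of 2/4 = 16 thirty-second notes, so 3 bars = 48.
Working in thirty-second notes: thirty-second = 1; thirty-second = 1; eighth = 4; eighth note = 4; sixteenth = 2; thirty-second note = 1; eighth = 4.
Adding: 1 + 1 + 4 + 4 + 2 + 1 + 4 = 17.
17 falls short of 48, so the answer is No.

No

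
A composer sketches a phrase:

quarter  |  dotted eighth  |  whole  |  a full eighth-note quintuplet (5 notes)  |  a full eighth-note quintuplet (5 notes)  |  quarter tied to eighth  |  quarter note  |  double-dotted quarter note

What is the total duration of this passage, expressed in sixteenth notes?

56

Each duration in sixteenth notes: quarter = 4; dotted eighth = 3; whole = 16; a full eighth-note quintuplet (5 notes) (five quintuplet eighths span one half) = 8; a full eighth-note quintuplet (5 notes) (five quintuplet eighths span one half) = 8; quarter tied to eighth (quarter + eighth) = 6; quarter note = 4; double-dotted quarter note = 7.
Total: 4 + 3 + 16 + 8 + 8 + 6 + 4 + 7 = 56 sixteenth notes.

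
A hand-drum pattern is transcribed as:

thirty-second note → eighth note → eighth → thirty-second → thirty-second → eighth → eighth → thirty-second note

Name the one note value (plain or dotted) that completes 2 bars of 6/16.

2 bars of 6/16 = 24 thirty-second notes.
Working in thirty-second notes: thirty-second note = 1; eighth note = 4; eighth = 4; thirty-second = 1; thirty-second = 1; eighth = 4; eighth = 4; thirty-second note = 1.
Altogether 1 + 4 + 4 + 1 + 1 + 4 + 4 + 1 = 20.
Remaining: 24 − 20 = 4 thirty-second notes, which is a eighth note.

eighth note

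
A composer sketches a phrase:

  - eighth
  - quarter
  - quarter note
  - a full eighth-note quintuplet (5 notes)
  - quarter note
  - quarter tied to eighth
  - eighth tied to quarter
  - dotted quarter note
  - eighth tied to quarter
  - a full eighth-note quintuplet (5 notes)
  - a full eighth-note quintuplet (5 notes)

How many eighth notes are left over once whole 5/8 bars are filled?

1

One bar of 5/8 = 5 eighth notes.
Working in eighth notes: eighth = 1; quarter = 2; quarter note = 2; a full eighth-note quintuplet (5 notes) (five quintuplet eighths span one half) = 4; quarter note = 2; quarter tied to eighth (quarter + eighth) = 3; eighth tied to quarter (eighth + quarter) = 3; dotted quarter note = 3; eighth tied to quarter (eighth + quarter) = 3; a full eighth-note quintuplet (5 notes) (five quintuplet eighths span one half) = 4; a full eighth-note quintuplet (5 notes) (five quintuplet eighths span one half) = 4.
Total: 1 + 2 + 2 + 4 + 2 + 3 + 3 + 3 + 3 + 4 + 4 = 31.
31 ÷ 5 = 6 complete bars with 1 eighth note remaining.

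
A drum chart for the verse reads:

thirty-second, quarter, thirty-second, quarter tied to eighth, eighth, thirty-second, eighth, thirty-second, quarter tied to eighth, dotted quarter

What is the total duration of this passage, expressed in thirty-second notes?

56

Convert each value to thirty-second notes: thirty-second = 1; quarter = 8; thirty-second = 1; quarter tied to eighth (quarter + eighth) = 12; eighth = 4; thirty-second = 1; eighth = 4; thirty-second = 1; quarter tied to eighth (quarter + eighth) = 12; dotted quarter = 12.
Altogether 1 + 8 + 1 + 12 + 4 + 1 + 4 + 1 + 12 + 12 = 56 thirty-second notes.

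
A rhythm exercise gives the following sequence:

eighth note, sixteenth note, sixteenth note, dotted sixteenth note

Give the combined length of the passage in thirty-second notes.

Convert each value to thirty-second notes: eighth note = 4; sixteenth note = 2; sixteenth note = 2; dotted sixteenth note = 3.
Sum: 4 + 2 + 2 + 3 = 11 thirty-second notes.

11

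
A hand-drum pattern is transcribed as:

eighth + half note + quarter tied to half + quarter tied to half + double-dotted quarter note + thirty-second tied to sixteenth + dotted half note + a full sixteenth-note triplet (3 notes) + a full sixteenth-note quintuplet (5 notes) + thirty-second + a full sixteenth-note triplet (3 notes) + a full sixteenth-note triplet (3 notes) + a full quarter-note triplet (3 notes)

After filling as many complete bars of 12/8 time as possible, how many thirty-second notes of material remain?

One bar of 12/8 = 48 thirty-second notes.
Convert each value to thirty-second notes: eighth = 4; half note = 16; quarter tied to half (quarter + half) = 24; quarter tied to half (quarter + half) = 24; double-dotted quarter note = 14; thirty-second tied to sixteenth (thirty-second + sixteenth) = 3; dotted half note = 24; a full sixteenth-note triplet (3 notes) (three triplet sixteenths span one eighth) = 4; a full sixteenth-note quintuplet (5 notes) (five quintuplet sixteenths span one quarter) = 8; thirty-second = 1; a full sixteenth-note triplet (3 notes) (three triplet sixteenths span one eighth) = 4; a full sixteenth-note triplet (3 notes) (three triplet sixteenths span one eighth) = 4; a full quarter-note triplet (3 notes) (three triplet quarters span one half) = 16.
Altogether 4 + 16 + 24 + 24 + 14 + 3 + 24 + 4 + 8 + 1 + 4 + 4 + 16 = 146.
146 ÷ 48 = 3 complete bars with 2 thirty-second notes remaining.

2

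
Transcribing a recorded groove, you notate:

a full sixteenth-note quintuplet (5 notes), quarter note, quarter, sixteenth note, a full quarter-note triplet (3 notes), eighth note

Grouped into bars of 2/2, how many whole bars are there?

1

One bar of 2/2 = 16 sixteenth notes.
Convert each value to sixteenth notes: a full sixteenth-note quintuplet (5 notes) (five quintuplet sixteenths span one quarter) = 4; quarter note = 4; quarter = 4; sixteenth note = 1; a full quarter-note triplet (3 notes) (three triplet quarters span one half) = 8; eighth note = 2.
Total: 4 + 4 + 4 + 1 + 8 + 2 = 23.
23 ÷ 16 = 1 complete bar with 7 left over.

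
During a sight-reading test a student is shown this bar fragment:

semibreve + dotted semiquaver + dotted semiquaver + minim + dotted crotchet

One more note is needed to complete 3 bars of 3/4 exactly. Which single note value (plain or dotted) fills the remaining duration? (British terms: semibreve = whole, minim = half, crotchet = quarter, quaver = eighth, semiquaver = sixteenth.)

3 bars of 3/4 = 72 thirty-second notes.
Each duration in thirty-second notes: semibreve = 32; dotted semiquaver = 3; dotted semiquaver = 3; minim = 16; dotted crotchet = 12.
Altogether 32 + 3 + 3 + 16 + 12 = 66.
Remaining: 72 − 66 = 6 thirty-second notes, which is a dotted eighth note.

dotted eighth note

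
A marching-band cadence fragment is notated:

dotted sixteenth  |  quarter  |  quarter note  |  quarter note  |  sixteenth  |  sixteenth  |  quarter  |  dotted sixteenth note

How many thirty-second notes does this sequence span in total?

Express everything in thirty-second notes: dotted sixteenth = 3; quarter = 8; quarter note = 8; quarter note = 8; sixteenth = 2; sixteenth = 2; quarter = 8; dotted sixteenth note = 3.
Total: 3 + 8 + 8 + 8 + 2 + 2 + 8 + 3 = 42 thirty-second notes.

42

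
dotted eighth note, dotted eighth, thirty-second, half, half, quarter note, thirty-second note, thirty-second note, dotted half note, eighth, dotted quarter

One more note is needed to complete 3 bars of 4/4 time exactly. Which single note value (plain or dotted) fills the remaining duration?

thirty-second note

3 bars of 4/4 = 96 thirty-second notes.
Working in thirty-second notes: dotted eighth note = 6; dotted eighth = 6; thirty-second = 1; half = 16; half = 16; quarter note = 8; thirty-second note = 1; thirty-second note = 1; dotted half note = 24; eighth = 4; dotted quarter = 12.
Total: 6 + 6 + 1 + 16 + 16 + 8 + 1 + 1 + 24 + 4 + 12 = 95.
Remaining: 96 − 95 = 1 thirty-second note, which is a thirty-second note.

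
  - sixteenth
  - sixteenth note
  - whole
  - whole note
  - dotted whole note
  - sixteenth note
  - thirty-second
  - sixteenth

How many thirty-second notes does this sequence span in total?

In thirty-second notes: sixteenth = 2; sixteenth note = 2; whole = 32; whole note = 32; dotted whole note = 48; sixteenth note = 2; thirty-second = 1; sixteenth = 2.
Altogether 2 + 2 + 32 + 32 + 48 + 2 + 1 + 2 = 121 thirty-second notes.

121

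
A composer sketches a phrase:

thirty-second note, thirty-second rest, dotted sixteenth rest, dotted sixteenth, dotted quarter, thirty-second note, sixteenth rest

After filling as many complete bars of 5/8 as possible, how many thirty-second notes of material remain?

One bar of 5/8 = 20 thirty-second notes.
Each duration in thirty-second notes: thirty-second note = 1; thirty-second rest = 1; dotted sixteenth rest = 3; dotted sixteenth = 3; dotted quarter = 12; thirty-second note = 1; sixteenth rest = 2.
Total: 1 + 1 + 3 + 3 + 12 + 1 + 2 = 23.
23 ÷ 20 = 1 complete bar with 3 thirty-second notes remaining.

3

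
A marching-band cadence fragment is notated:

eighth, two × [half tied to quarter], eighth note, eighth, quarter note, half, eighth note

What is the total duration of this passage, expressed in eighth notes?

Convert each value to eighth notes: eighth = 1; half tied to quarter (half + quarter) = 6; half tied to quarter (half + quarter) = 6; eighth note = 1; eighth = 1; quarter note = 2; half = 4; eighth note = 1.
Total: 1 + 6 + 6 + 1 + 1 + 2 + 4 + 1 = 22 eighth notes.

22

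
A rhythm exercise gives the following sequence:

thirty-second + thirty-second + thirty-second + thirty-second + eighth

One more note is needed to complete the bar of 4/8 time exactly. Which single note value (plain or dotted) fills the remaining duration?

quarter note

The bar of 4/8 = 16 thirty-second notes.
Express everything in thirty-second notes: thirty-second = 1; thirty-second = 1; thirty-second = 1; thirty-second = 1; eighth = 4.
Sum: 1 + 1 + 1 + 1 + 4 = 8.
Remaining: 16 − 8 = 8 thirty-second notes, which is a quarter note.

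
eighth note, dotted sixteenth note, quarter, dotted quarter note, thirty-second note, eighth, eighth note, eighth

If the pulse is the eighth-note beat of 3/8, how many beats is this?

10

One eighth-note beat = 4 thirty-second notes.
Working in thirty-second notes: eighth note = 4; dotted sixteenth note = 3; quarter = 8; dotted quarter note = 12; thirty-second note = 1; eighth = 4; eighth note = 4; eighth = 4.
Sum: 4 + 3 + 8 + 12 + 1 + 4 + 4 + 4 = 40.
40 ÷ 4 = 10 beats.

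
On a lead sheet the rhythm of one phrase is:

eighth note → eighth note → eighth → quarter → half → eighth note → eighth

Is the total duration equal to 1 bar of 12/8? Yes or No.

One bar of 12/8 = 12 eighth notes.
Express everything in eighth notes: eighth note = 1; eighth note = 1; eighth = 1; quarter = 2; half = 4; eighth note = 1; eighth = 1.
Adding: 1 + 1 + 1 + 2 + 4 + 1 + 1 = 11.
11 falls short of 12, so the answer is No.

No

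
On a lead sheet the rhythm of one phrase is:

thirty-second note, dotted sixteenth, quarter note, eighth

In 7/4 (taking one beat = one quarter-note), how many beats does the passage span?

2

One quarter-note beat = 8 thirty-second notes.
In thirty-second notes: thirty-second note = 1; dotted sixteenth = 3; quarter note = 8; eighth = 4.
Altogether 1 + 3 + 8 + 4 = 16.
16 ÷ 8 = 2 beats.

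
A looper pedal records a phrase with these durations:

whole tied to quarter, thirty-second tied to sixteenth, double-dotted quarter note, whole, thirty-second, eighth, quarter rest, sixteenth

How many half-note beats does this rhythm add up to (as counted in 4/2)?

6.5

One half-note beat = 16 thirty-second notes.
Express everything in thirty-second notes: whole tied to quarter (whole + quarter) = 40; thirty-second tied to sixteenth (thirty-second + sixteenth) = 3; double-dotted quarter note = 14; whole = 32; thirty-second = 1; eighth = 4; quarter rest = 8; sixteenth = 2.
Total: 40 + 3 + 14 + 32 + 1 + 4 + 8 + 2 = 104.
104 ÷ 16 = 6.5 beats.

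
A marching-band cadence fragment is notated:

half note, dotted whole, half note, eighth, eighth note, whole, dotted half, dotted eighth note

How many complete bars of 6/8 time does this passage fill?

6

One bar of 6/8 = 12 sixteenth notes.
Each duration in sixteenth notes: half note = 8; dotted whole = 24; half note = 8; eighth = 2; eighth note = 2; whole = 16; dotted half = 12; dotted eighth note = 3.
Total: 8 + 24 + 8 + 2 + 2 + 16 + 12 + 3 = 75.
75 ÷ 12 = 6 complete bars with 3 left over.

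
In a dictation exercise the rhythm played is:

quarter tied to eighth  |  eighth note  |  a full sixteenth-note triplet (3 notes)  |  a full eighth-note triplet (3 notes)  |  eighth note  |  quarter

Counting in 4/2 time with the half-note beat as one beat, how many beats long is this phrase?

One half-note beat = 4 eighth notes.
Convert each value to eighth notes: quarter tied to eighth (quarter + eighth) = 3; eighth note = 1; a full sixteenth-note triplet (3 notes) (three triplet sixteenths span one eighth) = 1; a full eighth-note triplet (3 notes) (three triplet eighths span one quarter) = 2; eighth note = 1; quarter = 2.
Adding: 3 + 1 + 1 + 2 + 1 + 2 = 10.
10 ÷ 4 = 2.5 beats.

2.5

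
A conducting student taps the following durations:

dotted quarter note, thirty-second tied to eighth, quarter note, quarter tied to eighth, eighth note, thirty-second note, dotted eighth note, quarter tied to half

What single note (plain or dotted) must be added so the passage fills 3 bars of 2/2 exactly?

dotted half note

3 bars of 2/2 = 96 thirty-second notes.
Convert each value to thirty-second notes: dotted quarter note = 12; thirty-second tied to eighth (thirty-second + eighth) = 5; quarter note = 8; quarter tied to eighth (quarter + eighth) = 12; eighth note = 4; thirty-second note = 1; dotted eighth note = 6; quarter tied to half (quarter + half) = 24.
Total: 12 + 5 + 8 + 12 + 4 + 1 + 6 + 24 = 72.
Remaining: 96 − 72 = 24 thirty-second notes, which is a dotted half note.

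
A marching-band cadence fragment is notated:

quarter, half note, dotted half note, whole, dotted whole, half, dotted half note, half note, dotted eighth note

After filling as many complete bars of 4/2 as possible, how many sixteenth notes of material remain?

31

One bar of 4/2 = 32 sixteenth notes.
Express everything in sixteenth notes: quarter = 4; half note = 8; dotted half note = 12; whole = 16; dotted whole = 24; half = 8; dotted half note = 12; half note = 8; dotted eighth note = 3.
Altogether 4 + 8 + 12 + 16 + 24 + 8 + 12 + 8 + 3 = 95.
95 ÷ 32 = 2 complete bars with 31 sixteenth notes remaining.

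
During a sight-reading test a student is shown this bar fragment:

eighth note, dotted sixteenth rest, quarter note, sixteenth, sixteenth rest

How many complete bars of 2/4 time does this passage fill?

One bar of 2/4 = 16 thirty-second notes.
Working in thirty-second notes: eighth note = 4; dotted sixteenth rest = 3; quarter note = 8; sixteenth = 2; sixteenth rest = 2.
Adding: 4 + 3 + 8 + 2 + 2 = 19.
19 ÷ 16 = 1 complete bar with 3 left over.

1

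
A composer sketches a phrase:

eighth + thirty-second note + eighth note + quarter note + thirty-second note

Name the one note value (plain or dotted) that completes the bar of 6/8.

dotted eighth note

The bar of 6/8 = 24 thirty-second notes.
Each duration in thirty-second notes: eighth = 4; thirty-second note = 1; eighth note = 4; quarter note = 8; thirty-second note = 1.
Adding: 4 + 1 + 4 + 8 + 1 = 18.
Remaining: 24 − 18 = 6 thirty-second notes, which is a dotted eighth note.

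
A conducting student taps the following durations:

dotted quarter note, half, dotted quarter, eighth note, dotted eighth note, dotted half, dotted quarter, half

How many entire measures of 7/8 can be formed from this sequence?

3

One bar of 7/8 = 14 sixteenth notes.
Working in sixteenth notes: dotted quarter note = 6; half = 8; dotted quarter = 6; eighth note = 2; dotted eighth note = 3; dotted half = 12; dotted quarter = 6; half = 8.
Total: 6 + 8 + 6 + 2 + 3 + 12 + 6 + 8 = 51.
51 ÷ 14 = 3 complete bars with 9 left over.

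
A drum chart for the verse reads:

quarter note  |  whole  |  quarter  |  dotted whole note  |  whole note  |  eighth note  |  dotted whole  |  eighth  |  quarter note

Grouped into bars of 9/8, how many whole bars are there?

5

One bar of 9/8 = 9 eighth notes.
Each duration in eighth notes: quarter note = 2; whole = 8; quarter = 2; dotted whole note = 12; whole note = 8; eighth note = 1; dotted whole = 12; eighth = 1; quarter note = 2.
Altogether 2 + 8 + 2 + 12 + 8 + 1 + 12 + 1 + 2 = 48.
48 ÷ 9 = 5 complete bars with 3 left over.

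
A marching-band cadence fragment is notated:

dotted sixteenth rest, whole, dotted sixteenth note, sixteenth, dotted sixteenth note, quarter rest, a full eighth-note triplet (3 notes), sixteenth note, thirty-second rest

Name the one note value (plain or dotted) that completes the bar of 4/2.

The bar of 4/2 = 64 thirty-second notes.
In thirty-second notes: dotted sixteenth rest = 3; whole = 32; dotted sixteenth note = 3; sixteenth = 2; dotted sixteenth note = 3; quarter rest = 8; a full eighth-note triplet (3 notes) (three triplet eighths span one quarter) = 8; sixteenth note = 2; thirty-second rest = 1.
Sum: 3 + 32 + 3 + 2 + 3 + 8 + 8 + 2 + 1 = 62.
Remaining: 64 − 62 = 2 thirty-second notes, which is a sixteenth note.

sixteenth note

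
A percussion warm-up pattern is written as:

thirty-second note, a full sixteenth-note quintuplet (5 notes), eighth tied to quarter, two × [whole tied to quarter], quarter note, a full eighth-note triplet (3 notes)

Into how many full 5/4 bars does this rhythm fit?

One bar of 5/4 = 40 thirty-second notes.
Working in thirty-second notes: thirty-second note = 1; a full sixteenth-note quintuplet (5 notes) (five quintuplet sixteenths span one quarter) = 8; eighth tied to quarter (eighth + quarter) = 12; whole tied to quarter (whole + quarter) = 40; whole tied to quarter (whole + quarter) = 40; quarter note = 8; a full eighth-note triplet (3 notes) (three triplet eighths span one quarter) = 8.
Total: 1 + 8 + 12 + 40 + 40 + 8 + 8 = 117.
117 ÷ 40 = 2 complete bars with 37 left over.

2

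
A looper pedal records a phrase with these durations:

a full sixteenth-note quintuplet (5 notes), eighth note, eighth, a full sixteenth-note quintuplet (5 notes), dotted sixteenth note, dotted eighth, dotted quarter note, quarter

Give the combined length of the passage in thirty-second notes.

53

In thirty-second notes: a full sixteenth-note quintuplet (5 notes) (five quintuplet sixteenths span one quarter) = 8; eighth note = 4; eighth = 4; a full sixteenth-note quintuplet (5 notes) (five quintuplet sixteenths span one quarter) = 8; dotted sixteenth note = 3; dotted eighth = 6; dotted quarter note = 12; quarter = 8.
Adding: 8 + 4 + 4 + 8 + 3 + 6 + 12 + 8 = 53 thirty-second notes.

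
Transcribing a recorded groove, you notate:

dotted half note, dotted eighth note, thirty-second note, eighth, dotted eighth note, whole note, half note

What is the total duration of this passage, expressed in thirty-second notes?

89

Express everything in thirty-second notes: dotted half note = 24; dotted eighth note = 6; thirty-second note = 1; eighth = 4; dotted eighth note = 6; whole note = 32; half note = 16.
Adding: 24 + 6 + 1 + 4 + 6 + 32 + 16 = 89 thirty-second notes.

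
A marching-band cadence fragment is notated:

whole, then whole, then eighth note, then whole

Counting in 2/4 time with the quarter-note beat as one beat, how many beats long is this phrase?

12.5

One quarter-note beat = 2 eighth notes.
Each duration in eighth notes: whole = 8; whole = 8; eighth note = 1; whole = 8.
Adding: 8 + 8 + 1 + 8 = 25.
25 ÷ 2 = 12.5 beats.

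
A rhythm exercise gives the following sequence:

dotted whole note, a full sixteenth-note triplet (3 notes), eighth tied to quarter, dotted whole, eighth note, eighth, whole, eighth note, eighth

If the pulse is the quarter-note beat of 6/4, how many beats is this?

One quarter-note beat = 2 eighth notes.
Each duration in eighth notes: dotted whole note = 12; a full sixteenth-note triplet (3 notes) (three triplet sixteenths span one eighth) = 1; eighth tied to quarter (eighth + quarter) = 3; dotted whole = 12; eighth note = 1; eighth = 1; whole = 8; eighth note = 1; eighth = 1.
Adding: 12 + 1 + 3 + 12 + 1 + 1 + 8 + 1 + 1 = 40.
40 ÷ 2 = 20 beats.

20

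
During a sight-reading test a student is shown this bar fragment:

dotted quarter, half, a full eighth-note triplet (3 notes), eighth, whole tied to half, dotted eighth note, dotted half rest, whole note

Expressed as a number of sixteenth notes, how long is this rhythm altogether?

Each duration in sixteenth notes: dotted quarter = 6; half = 8; a full eighth-note triplet (3 notes) (three triplet eighths span one quarter) = 4; eighth = 2; whole tied to half (whole + half) = 24; dotted eighth note = 3; dotted half rest = 12; whole note = 16.
Adding: 6 + 8 + 4 + 2 + 24 + 3 + 12 + 16 = 75 sixteenth notes.

75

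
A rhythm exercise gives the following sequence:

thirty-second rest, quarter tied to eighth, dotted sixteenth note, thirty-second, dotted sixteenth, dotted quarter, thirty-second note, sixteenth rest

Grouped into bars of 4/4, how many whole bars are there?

1

One bar of 4/4 = 32 thirty-second notes.
Each duration in thirty-second notes: thirty-second rest = 1; quarter tied to eighth (quarter + eighth) = 12; dotted sixteenth note = 3; thirty-second = 1; dotted sixteenth = 3; dotted quarter = 12; thirty-second note = 1; sixteenth rest = 2.
Altogether 1 + 12 + 3 + 1 + 3 + 12 + 1 + 2 = 35.
35 ÷ 32 = 1 complete bar with 3 left over.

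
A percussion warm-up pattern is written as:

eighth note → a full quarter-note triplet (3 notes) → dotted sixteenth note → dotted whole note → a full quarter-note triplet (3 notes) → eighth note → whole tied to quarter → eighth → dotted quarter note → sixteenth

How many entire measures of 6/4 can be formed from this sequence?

One bar of 6/4 = 48 thirty-second notes.
Express everything in thirty-second notes: eighth note = 4; a full quarter-note triplet (3 notes) (three triplet quarters span one half) = 16; dotted sixteenth note = 3; dotted whole note = 48; a full quarter-note triplet (3 notes) (three triplet quarters span one half) = 16; eighth note = 4; whole tied to quarter (whole + quarter) = 40; eighth = 4; dotted quarter note = 12; sixteenth = 2.
Total: 4 + 16 + 3 + 48 + 16 + 4 + 40 + 4 + 12 + 2 = 149.
149 ÷ 48 = 3 complete bars with 5 left over.

3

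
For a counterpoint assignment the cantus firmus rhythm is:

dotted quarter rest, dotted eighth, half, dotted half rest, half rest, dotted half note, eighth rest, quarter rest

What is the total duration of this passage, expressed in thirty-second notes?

110

Working in thirty-second notes: dotted quarter rest = 12; dotted eighth = 6; half = 16; dotted half rest = 24; half rest = 16; dotted half note = 24; eighth rest = 4; quarter rest = 8.
Altogether 12 + 6 + 16 + 24 + 16 + 24 + 4 + 8 = 110 thirty-second notes.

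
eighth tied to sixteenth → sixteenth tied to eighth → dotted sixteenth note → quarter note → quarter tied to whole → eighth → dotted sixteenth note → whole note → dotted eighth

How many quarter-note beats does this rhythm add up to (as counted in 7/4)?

One quarter-note beat = 8 thirty-second notes.
Express everything in thirty-second notes: eighth tied to sixteenth (eighth + sixteenth) = 6; sixteenth tied to eighth (sixteenth + eighth) = 6; dotted sixteenth note = 3; quarter note = 8; quarter tied to whole (quarter + whole) = 40; eighth = 4; dotted sixteenth note = 3; whole note = 32; dotted eighth = 6.
Altogether 6 + 6 + 3 + 8 + 40 + 4 + 3 + 32 + 6 = 108.
108 ÷ 8 = 13.5 beats.

13.5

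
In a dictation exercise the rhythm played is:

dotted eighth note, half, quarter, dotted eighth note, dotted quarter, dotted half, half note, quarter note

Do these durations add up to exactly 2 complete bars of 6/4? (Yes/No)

Yes

One bar of 6/4 = 24 sixteenth notes, so 2 bars = 48.
Each duration in sixteenth notes: dotted eighth note = 3; half = 8; quarter = 4; dotted eighth note = 3; dotted quarter = 6; dotted half = 12; half note = 8; quarter note = 4.
Adding: 3 + 8 + 4 + 3 + 6 + 12 + 8 + 4 = 48.
48 equals 48, so the answer is Yes.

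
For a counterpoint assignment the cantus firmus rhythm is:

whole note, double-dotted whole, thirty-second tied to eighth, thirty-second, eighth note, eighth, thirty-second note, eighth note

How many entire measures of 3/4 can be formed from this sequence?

4

One bar of 3/4 = 24 thirty-second notes.
Each duration in thirty-second notes: whole note = 32; double-dotted whole = 56; thirty-second tied to eighth (thirty-second + eighth) = 5; thirty-second = 1; eighth note = 4; eighth = 4; thirty-second note = 1; eighth note = 4.
Total: 32 + 56 + 5 + 1 + 4 + 4 + 1 + 4 = 107.
107 ÷ 24 = 4 complete bars with 11 left over.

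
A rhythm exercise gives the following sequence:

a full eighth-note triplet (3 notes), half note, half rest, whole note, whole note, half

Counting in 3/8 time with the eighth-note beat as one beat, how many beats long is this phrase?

One eighth-note beat = 2 sixteenth notes.
Working in sixteenth notes: a full eighth-note triplet (3 notes) (three triplet eighths span one quarter) = 4; half note = 8; half rest = 8; whole note = 16; whole note = 16; half = 8.
Sum: 4 + 8 + 8 + 16 + 16 + 8 = 60.
60 ÷ 2 = 30 beats.

30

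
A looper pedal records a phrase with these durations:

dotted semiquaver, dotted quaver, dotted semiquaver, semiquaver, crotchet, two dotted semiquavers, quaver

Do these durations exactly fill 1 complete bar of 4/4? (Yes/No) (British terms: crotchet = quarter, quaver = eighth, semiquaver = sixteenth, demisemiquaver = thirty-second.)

One bar of 4/4 = 32 thirty-second notes.
Working in thirty-second notes: dotted semiquaver = 3; dotted quaver = 6; dotted semiquaver = 3; semiquaver = 2; crotchet = 8; dotted semiquaver = 3; dotted semiquaver = 3; quaver = 4.
Adding: 3 + 6 + 3 + 2 + 8 + 3 + 3 + 4 = 32.
32 equals 32, so the answer is Yes.

Yes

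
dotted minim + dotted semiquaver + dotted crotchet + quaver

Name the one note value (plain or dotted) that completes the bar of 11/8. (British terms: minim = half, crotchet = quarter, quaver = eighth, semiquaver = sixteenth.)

The bar of 11/8 = 44 thirty-second notes.
Working in thirty-second notes: dotted minim = 24; dotted semiquaver = 3; dotted crotchet = 12; quaver = 4.
Altogether 24 + 3 + 12 + 4 = 43.
Remaining: 44 − 43 = 1 thirty-second note, which is a thirty-second note.

thirty-second note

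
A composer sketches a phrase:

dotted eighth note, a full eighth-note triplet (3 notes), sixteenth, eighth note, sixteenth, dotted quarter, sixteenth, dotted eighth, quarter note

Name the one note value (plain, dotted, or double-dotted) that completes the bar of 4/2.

The bar of 4/2 = 32 sixteenth notes.
Working in sixteenth notes: dotted eighth note = 3; a full eighth-note triplet (3 notes) (three triplet eighths span one quarter) = 4; sixteenth = 1; eighth note = 2; sixteenth = 1; dotted quarter = 6; sixteenth = 1; dotted eighth = 3; quarter note = 4.
Adding: 3 + 4 + 1 + 2 + 1 + 6 + 1 + 3 + 4 = 25.
Remaining: 32 − 25 = 7 sixteenth notes, which is a double-dotted quarter note.

double-dotted quarter note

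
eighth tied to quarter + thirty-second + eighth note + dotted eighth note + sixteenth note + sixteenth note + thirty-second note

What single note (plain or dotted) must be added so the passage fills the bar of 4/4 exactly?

The bar of 4/4 = 32 thirty-second notes.
In thirty-second notes: eighth tied to quarter (eighth + quarter) = 12; thirty-second = 1; eighth note = 4; dotted eighth note = 6; sixteenth note = 2; sixteenth note = 2; thirty-second note = 1.
Sum: 12 + 1 + 4 + 6 + 2 + 2 + 1 = 28.
Remaining: 32 − 28 = 4 thirty-second notes, which is a eighth note.

eighth note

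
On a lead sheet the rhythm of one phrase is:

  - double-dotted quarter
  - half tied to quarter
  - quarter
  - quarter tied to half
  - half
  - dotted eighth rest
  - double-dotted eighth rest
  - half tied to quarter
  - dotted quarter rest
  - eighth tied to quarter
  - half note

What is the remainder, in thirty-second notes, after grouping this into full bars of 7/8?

One bar of 7/8 = 28 thirty-second notes.
In thirty-second notes: double-dotted quarter = 14; half tied to quarter (half + quarter) = 24; quarter = 8; quarter tied to half (quarter + half) = 24; half = 16; dotted eighth rest = 6; double-dotted eighth rest = 7; half tied to quarter (half + quarter) = 24; dotted quarter rest = 12; eighth tied to quarter (eighth + quarter) = 12; half note = 16.
Sum: 14 + 24 + 8 + 24 + 16 + 6 + 7 + 24 + 12 + 12 + 16 = 163.
163 ÷ 28 = 5 complete bars with 23 thirty-second notes remaining.

23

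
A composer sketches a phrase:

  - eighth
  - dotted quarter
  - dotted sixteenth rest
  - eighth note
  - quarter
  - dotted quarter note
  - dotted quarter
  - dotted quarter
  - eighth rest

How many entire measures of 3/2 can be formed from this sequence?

1

One bar of 3/2 = 48 thirty-second notes.
Working in thirty-second notes: eighth = 4; dotted quarter = 12; dotted sixteenth rest = 3; eighth note = 4; quarter = 8; dotted quarter note = 12; dotted quarter = 12; dotted quarter = 12; eighth rest = 4.
Sum: 4 + 12 + 3 + 4 + 8 + 12 + 12 + 12 + 4 = 71.
71 ÷ 48 = 1 complete bar with 23 left over.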